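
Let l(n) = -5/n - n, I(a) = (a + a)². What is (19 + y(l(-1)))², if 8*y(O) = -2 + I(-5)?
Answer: 15625/16 ≈ 976.56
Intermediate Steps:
I(a) = 4*a² (I(a) = (2*a)² = 4*a²)
l(n) = -n - 5/n
y(O) = 49/4 (y(O) = (-2 + 4*(-5)²)/8 = (-2 + 4*25)/8 = (-2 + 100)/8 = (⅛)*98 = 49/4)
(19 + y(l(-1)))² = (19 + 49/4)² = (125/4)² = 15625/16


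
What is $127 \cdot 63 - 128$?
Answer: $7873$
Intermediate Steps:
$127 \cdot 63 - 128 = 8001 - 128 = 7873$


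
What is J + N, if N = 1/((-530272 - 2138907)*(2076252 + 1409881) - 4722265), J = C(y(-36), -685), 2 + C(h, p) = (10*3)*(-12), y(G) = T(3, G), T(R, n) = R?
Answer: -3368452613580065/9305117717072 ≈ -362.00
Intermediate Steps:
y(G) = 3
C(h, p) = -362 (C(h, p) = -2 + (10*3)*(-12) = -2 + 30*(-12) = -2 - 360 = -362)
J = -362
N = -1/9305117717072 (N = 1/(-2669179*3486133 - 4722265) = 1/(-9305112994807 - 4722265) = 1/(-9305117717072) = -1/9305117717072 ≈ -1.0747e-13)
J + N = -362 - 1/9305117717072 = -3368452613580065/9305117717072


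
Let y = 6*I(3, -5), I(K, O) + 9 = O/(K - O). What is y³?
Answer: -12326391/64 ≈ -1.9260e+5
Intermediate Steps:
I(K, O) = -9 + O/(K - O)
y = -231/4 (y = 6*((-9*3 + 10*(-5))/(3 - 1*(-5))) = 6*((-27 - 50)/(3 + 5)) = 6*(-77/8) = -231/4 ≈ -57.750)
y³ = (-231/4)³ = -12326391/64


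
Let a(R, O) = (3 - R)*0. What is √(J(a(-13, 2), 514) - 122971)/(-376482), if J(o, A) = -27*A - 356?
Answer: -I*√15245/125494 ≈ -0.00098388*I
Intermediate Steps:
a(R, O) = 0
J(o, A) = -356 - 27*A
√(J(a(-13, 2), 514) - 122971)/(-376482) = √((-356 - 27*514) - 122971)/(-376482) = √((-356 - 13878) - 122971)*(-1/376482) = √(-14234 - 122971)*(-1/376482) = √(-137205)*(-1/376482) = (3*I*√15245)*(-1/376482) = -I*√15245/125494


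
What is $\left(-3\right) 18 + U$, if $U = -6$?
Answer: $-60$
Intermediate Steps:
$\left(-3\right) 18 + U = \left(-3\right) 18 - 6 = -54 - 6 = -60$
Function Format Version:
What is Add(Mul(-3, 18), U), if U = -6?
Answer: -60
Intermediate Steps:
Add(Mul(-3, 18), U) = Add(Mul(-3, 18), -6) = Add(-54, -6) = -60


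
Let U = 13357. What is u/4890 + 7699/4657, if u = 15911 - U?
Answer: 24771044/11386365 ≈ 2.1755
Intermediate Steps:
u = 2554 (u = 15911 - 1*13357 = 15911 - 13357 = 2554)
u/4890 + 7699/4657 = 2554/4890 + 7699/4657 = 2554*(1/4890) + 7699*(1/4657) = 1277/2445 + 7699/4657 = 24771044/11386365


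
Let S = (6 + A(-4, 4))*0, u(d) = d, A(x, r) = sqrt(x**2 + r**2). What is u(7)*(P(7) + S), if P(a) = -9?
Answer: -63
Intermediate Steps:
A(x, r) = sqrt(r**2 + x**2)
S = 0 (S = (6 + sqrt(4**2 + (-4)**2))*0 = (6 + sqrt(16 + 16))*0 = (6 + sqrt(32))*0 = (6 + 4*sqrt(2))*0 = 0)
u(7)*(P(7) + S) = 7*(-9 + 0) = 7*(-9) = -63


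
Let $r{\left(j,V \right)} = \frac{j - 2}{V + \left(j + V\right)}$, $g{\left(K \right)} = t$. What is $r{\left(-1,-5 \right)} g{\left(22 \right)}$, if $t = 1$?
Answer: $\frac{3}{11} \approx 0.27273$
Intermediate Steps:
$g{\left(K \right)} = 1$
$r{\left(j,V \right)} = \frac{-2 + j}{j + 2 V}$ ($r{\left(j,V \right)} = \frac{-2 + j}{V + \left(V + j\right)} = \frac{-2 + j}{j + 2 V}$)
$r{\left(-1,-5 \right)} g{\left(22 \right)} = \frac{-2 - 1}{-1 + 2 \left(-5\right)} 1 = \frac{1}{-1 - 10} \left(-3\right) 1 = \frac{1}{-11} \left(-3\right) 1 = \left(- \frac{1}{11}\right) \left(-3\right) 1 = \frac{3}{11} \cdot 1 = \frac{3}{11}$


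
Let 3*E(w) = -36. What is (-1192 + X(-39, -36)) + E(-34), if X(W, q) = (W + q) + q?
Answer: -1315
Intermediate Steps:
X(W, q) = W + 2*q
E(w) = -12 (E(w) = (1/3)*(-36) = -12)
(-1192 + X(-39, -36)) + E(-34) = (-1192 + (-39 + 2*(-36))) - 12 = (-1192 + (-39 - 72)) - 12 = (-1192 - 111) - 12 = -1303 - 12 = -1315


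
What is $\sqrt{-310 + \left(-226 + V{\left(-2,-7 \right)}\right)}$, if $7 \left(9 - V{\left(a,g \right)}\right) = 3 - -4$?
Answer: $4 i \sqrt{33} \approx 22.978 i$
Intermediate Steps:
$V{\left(a,g \right)} = 8$ ($V{\left(a,g \right)} = 9 - \frac{3 - -4}{7} = 9 - \frac{3 + 4}{7} = 9 - 1 = 8$)
$\sqrt{-310 + \left(-226 + V{\left(-2,-7 \right)}\right)} = \sqrt{-310 + \left(-226 + 8\right)} = \sqrt{-310 - 218} = \sqrt{-528} = 4 i \sqrt{33}$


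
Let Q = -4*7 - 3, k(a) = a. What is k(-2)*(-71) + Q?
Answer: 111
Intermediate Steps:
Q = -31 (Q = -28 - 3 = -31)
k(-2)*(-71) + Q = -2*(-71) - 31 = 142 - 31 = 111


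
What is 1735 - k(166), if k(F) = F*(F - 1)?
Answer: -25655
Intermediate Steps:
k(F) = F*(-1 + F)
1735 - k(166) = 1735 - 166*(-1 + 166) = 1735 - 166*165 = 1735 - 1*27390 = 1735 - 27390 = -25655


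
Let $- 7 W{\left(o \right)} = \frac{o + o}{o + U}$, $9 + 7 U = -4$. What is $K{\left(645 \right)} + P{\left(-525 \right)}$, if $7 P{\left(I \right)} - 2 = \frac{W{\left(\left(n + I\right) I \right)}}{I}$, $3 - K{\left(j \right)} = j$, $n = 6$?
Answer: $- \frac{4283822233}{6675592} \approx -641.71$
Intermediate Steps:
$U = - \frac{13}{7}$ ($U = - \frac{9}{7} + \frac{1}{7} \left(-4\right) = - \frac{9}{7} - \frac{4}{7} = - \frac{13}{7} \approx -1.8571$)
$K{\left(j \right)} = 3 - j$
$W{\left(o \right)} = - \frac{2 o}{7 \left(- \frac{13}{7} + o\right)}$ ($W{\left(o \right)} = - \frac{\left(o + o\right) \frac{1}{o - \frac{13}{7}}}{7} = - \frac{2 o \frac{1}{- \frac{13}{7} + o}}{7} = - \frac{2 o}{7 \left(- \frac{13}{7} + o\right)}$)
$P{\left(I \right)} = \frac{2}{7} - \frac{2 \left(6 + I\right)}{7 \left(-13 + 7 I \left(6 + I\right)\right)}$ ($P{\left(I \right)} = \frac{2}{7} + \frac{- \frac{2 \left(6 + I\right) I}{-13 + 7 \left(6 + I\right) I} \frac{1}{I}}{7} = \frac{2}{7} + \frac{- \frac{2 I \left(6 + I\right)}{-13 + 7 I \left(6 + I\right)} \frac{1}{I}}{7} = \frac{2}{7} + \frac{\left(-2\right) \frac{1}{-13 + 7 I \left(6 + I\right)} \left(6 + I\right)}{7} = \frac{2}{7} - \frac{2 \left(6 + I\right)}{7 \left(-13 + 7 I \left(6 + I\right)\right)}$)
$K{\left(645 \right)} + P{\left(-525 \right)} = \left(3 - 645\right) + \frac{2 \left(-19 - -525 + 7 \left(-525\right) \left(6 - 525\right)\right)}{7 \left(-13 + 7 \left(-525\right) \left(6 - 525\right)\right)} = \left(3 - 645\right) + \frac{2 \left(-19 + 525 + 7 \left(-525\right) \left(-519\right)\right)}{7 \left(-13 + 7 \left(-525\right) \left(-519\right)\right)} = -642 + \frac{2 \left(-19 + 525 + 1907325\right)}{7 \left(-13 + 1907325\right)} = -642 + \frac{2}{7} \cdot \frac{1}{1907312} \cdot 1907831 = -642 + \frac{1907831}{6675592} = - \frac{4283822233}{6675592}$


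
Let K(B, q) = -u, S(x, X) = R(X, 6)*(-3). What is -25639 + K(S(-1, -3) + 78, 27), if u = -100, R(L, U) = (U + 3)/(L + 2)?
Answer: -25539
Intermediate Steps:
R(L, U) = (3 + U)/(2 + L)
S(x, X) = -27/(2 + X) (S(x, X) = ((3 + 6)/(2 + X))*(-3) = (9/(2 + X))*(-3) = -27/(2 + X))
K(B, q) = 100 (K(B, q) = -1*(-100) = 100)
-25639 + K(S(-1, -3) + 78, 27) = -25639 + 100 = -25539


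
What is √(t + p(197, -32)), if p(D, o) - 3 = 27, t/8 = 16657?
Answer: √133286 ≈ 365.08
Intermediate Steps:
t = 133256 (t = 8*16657 = 133256)
p(D, o) = 30 (p(D, o) = 3 + 27 = 30)
√(t + p(197, -32)) = √(133256 + 30) = √133286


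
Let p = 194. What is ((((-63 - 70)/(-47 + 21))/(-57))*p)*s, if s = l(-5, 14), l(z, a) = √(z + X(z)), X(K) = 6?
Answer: -679/39 ≈ -17.410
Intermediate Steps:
l(z, a) = √(6 + z) (l(z, a) = √(z + 6) = √(6 + z))
s = 1 (s = √(6 - 5) = √1 = 1)
((((-63 - 70)/(-47 + 21))/(-57))*p)*s = ((((-63 - 70)/(-47 + 21))/(-57))*194)*1 = ((-133/(-26)*(-1/57))*194)*1 = ((-133*(-1/26)*(-1/57))*194)*1 = (((133/26)*(-1/57))*194)*1 = -7/78*194*1 = -679/39*1 = -679/39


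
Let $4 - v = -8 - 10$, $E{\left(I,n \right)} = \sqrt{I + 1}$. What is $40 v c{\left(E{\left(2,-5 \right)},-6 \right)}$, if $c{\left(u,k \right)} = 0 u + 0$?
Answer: $0$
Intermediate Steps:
$E{\left(I,n \right)} = \sqrt{1 + I}$
$c{\left(u,k \right)} = 0$ ($c{\left(u,k \right)} = 0 + 0 = 0$)
$v = 22$ ($v = 4 - \left(-8 - 10\right) = 4 - -18 = 4 + 18 = 22$)
$40 v c{\left(E{\left(2,-5 \right)},-6 \right)} = 40 \cdot 22 \cdot 0 = 880 \cdot 0 = 0$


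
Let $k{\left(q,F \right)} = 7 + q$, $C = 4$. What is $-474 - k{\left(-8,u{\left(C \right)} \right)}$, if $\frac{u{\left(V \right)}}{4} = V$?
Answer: $-473$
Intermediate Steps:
$u{\left(V \right)} = 4 V$
$-474 - k{\left(-8,u{\left(C \right)} \right)} = -474 - \left(7 - 8\right) = -474 - -1 = -474 + 1 = -473$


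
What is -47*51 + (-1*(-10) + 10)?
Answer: -2377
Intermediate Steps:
-47*51 + (-1*(-10) + 10) = -2397 + (10 + 10) = -2397 + 20 = -2377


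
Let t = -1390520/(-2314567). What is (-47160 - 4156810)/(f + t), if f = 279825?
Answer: -1946074046198/129535020259 ≈ -15.024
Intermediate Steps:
t = 1390520/2314567 (t = -1390520*(-1/2314567) = 1390520/2314567 ≈ 0.60077)
(-47160 - 4156810)/(f + t) = (-47160 - 4156810)/(279825 + 1390520/2314567) = -4203970/647675101295/2314567 = -4203970*2314567/647675101295 = -1946074046198/129535020259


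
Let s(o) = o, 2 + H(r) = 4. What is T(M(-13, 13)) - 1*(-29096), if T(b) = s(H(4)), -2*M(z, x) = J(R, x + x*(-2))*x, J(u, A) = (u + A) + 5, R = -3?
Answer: 29098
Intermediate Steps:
H(r) = 2 (H(r) = -2 + 4 = 2)
J(u, A) = 5 + A + u (J(u, A) = (A + u) + 5 = 5 + A + u)
M(z, x) = -x*(2 - x)/2 (M(z, x) = -(5 + (x + x*(-2)) - 3)*x/2 = -(5 + (x - 2*x) - 3)*x/2 = -(5 - x - 3)*x/2 = -(2 - x)*x/2 = -x*(2 - x)/2)
T(b) = 2
T(M(-13, 13)) - 1*(-29096) = 2 - 1*(-29096) = 2 + 29096 = 29098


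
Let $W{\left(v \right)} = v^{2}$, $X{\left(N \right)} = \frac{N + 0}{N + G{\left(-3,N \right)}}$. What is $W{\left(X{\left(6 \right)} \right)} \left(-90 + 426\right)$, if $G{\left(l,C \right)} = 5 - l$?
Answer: $\frac{432}{7} \approx 61.714$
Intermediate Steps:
$X{\left(N \right)} = \frac{N}{8 + N}$ ($X{\left(N \right)} = \frac{N + 0}{N + \left(5 - -3\right)} = \frac{N}{N + \left(5 + 3\right)} = \frac{N}{N + 8} = \frac{N}{8 + N}$)
$W{\left(X{\left(6 \right)} \right)} \left(-90 + 426\right) = \left(\frac{6}{8 + 6}\right)^{2} \left(-90 + 426\right) = \left(\frac{6}{14}\right)^{2} \cdot 336 = \left(6 \cdot \frac{1}{14}\right)^{2} \cdot 336 = \left(\frac{3}{7}\right)^{2} \cdot 336 = \frac{9}{49} \cdot 336 = \frac{432}{7}$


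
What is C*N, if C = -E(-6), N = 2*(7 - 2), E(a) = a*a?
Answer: -360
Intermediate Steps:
E(a) = a²
N = 10 (N = 2*5 = 10)
C = -36 (C = -1*(-6)² = -1*36 = -36)
C*N = -36*10 = -360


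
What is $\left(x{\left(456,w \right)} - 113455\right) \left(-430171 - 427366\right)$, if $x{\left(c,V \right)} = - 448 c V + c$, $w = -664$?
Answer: $-116225619564121$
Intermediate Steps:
$x{\left(c,V \right)} = c - 448 V c$ ($x{\left(c,V \right)} = - 448 V c + c = c - 448 V c$)
$\left(x{\left(456,w \right)} - 113455\right) \left(-430171 - 427366\right) = \left(456 \left(1 - -297472\right) - 113455\right) \left(-430171 - 427366\right) = \left(456 \left(1 + 297472\right) - 113455\right) \left(-857537\right) = \left(456 \cdot 297473 - 113455\right) \left(-857537\right) = \left(135647688 - 113455\right) \left(-857537\right) = 135534233 \left(-857537\right) = -116225619564121$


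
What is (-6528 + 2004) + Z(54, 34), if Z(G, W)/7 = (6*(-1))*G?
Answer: -6792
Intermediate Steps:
Z(G, W) = -42*G (Z(G, W) = 7*((6*(-1))*G) = 7*(-6*G) = -42*G)
(-6528 + 2004) + Z(54, 34) = (-6528 + 2004) - 42*54 = -4524 - 2268 = -6792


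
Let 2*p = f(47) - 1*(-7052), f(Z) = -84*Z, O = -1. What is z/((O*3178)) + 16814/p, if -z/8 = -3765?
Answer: 1672163/1233064 ≈ 1.3561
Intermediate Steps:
z = 30120 (z = -8*(-3765) = 30120)
p = 1552 (p = (-84*47 - 1*(-7052))/2 = (-3948 + 7052)/2 = (½)*3104 = 1552)
z/((O*3178)) + 16814/p = 30120/((-1*3178)) + 16814/1552 = 30120/(-3178) + 16814*(1/1552) = 30120*(-1/3178) + 8407/776 = -15060/1589 + 8407/776 = 1672163/1233064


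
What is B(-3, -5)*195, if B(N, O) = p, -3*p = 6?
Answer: -390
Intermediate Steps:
p = -2 (p = -⅓*6 = -2)
B(N, O) = -2
B(-3, -5)*195 = -2*195 = -390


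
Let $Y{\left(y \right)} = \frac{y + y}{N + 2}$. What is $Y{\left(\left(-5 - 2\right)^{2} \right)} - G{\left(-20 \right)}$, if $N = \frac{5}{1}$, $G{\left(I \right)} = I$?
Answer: $34$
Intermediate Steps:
$N = 5$ ($N = 5 \cdot 1 = 5$)
$Y{\left(y \right)} = \frac{2 y}{7}$ ($Y{\left(y \right)} = \frac{y + y}{5 + 2} = \frac{2 y}{7}$)
$Y{\left(\left(-5 - 2\right)^{2} \right)} - G{\left(-20 \right)} = \frac{2 \left(-5 - 2\right)^{2}}{7} - -20 = \frac{2 \left(-7\right)^{2}}{7} + 20 = \frac{2}{7} \cdot 49 + 20 = 14 + 20 = 34$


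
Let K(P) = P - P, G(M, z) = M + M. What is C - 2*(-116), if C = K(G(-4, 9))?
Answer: 232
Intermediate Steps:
G(M, z) = 2*M
K(P) = 0
C = 0
C - 2*(-116) = 0 - 2*(-116) = 0 - 1*(-232) = 0 + 232 = 232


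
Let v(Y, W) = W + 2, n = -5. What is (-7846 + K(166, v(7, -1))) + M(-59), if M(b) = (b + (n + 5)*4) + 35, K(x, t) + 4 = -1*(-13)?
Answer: -7861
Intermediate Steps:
v(Y, W) = 2 + W
K(x, t) = 9 (K(x, t) = -4 - 1*(-13) = -4 + 13 = 9)
M(b) = 35 + b (M(b) = (b + (-5 + 5)*4) + 35 = (b + 0*4) + 35 = (b + 0) + 35 = b + 35 = 35 + b)
(-7846 + K(166, v(7, -1))) + M(-59) = (-7846 + 9) + (35 - 59) = -7837 - 24 = -7861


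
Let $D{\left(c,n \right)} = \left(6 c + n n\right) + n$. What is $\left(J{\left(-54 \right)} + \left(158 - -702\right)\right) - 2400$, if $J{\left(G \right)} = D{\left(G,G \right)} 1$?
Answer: $998$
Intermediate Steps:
$D{\left(c,n \right)} = n + n^{2} + 6 c$ ($D{\left(c,n \right)} = \left(6 c + n^{2}\right) + n = \left(n^{2} + 6 c\right) + n = n + n^{2} + 6 c$)
$J{\left(G \right)} = G^{2} + 7 G$ ($J{\left(G \right)} = \left(G + G^{2} + 6 G\right) 1 = \left(G^{2} + 7 G\right) 1 = G^{2} + 7 G$)
$\left(J{\left(-54 \right)} + \left(158 - -702\right)\right) - 2400 = \left(- 54 \left(7 - 54\right) + \left(158 - -702\right)\right) - 2400 = \left(\left(-54\right) \left(-47\right) + \left(158 + 702\right)\right) - 2400 = \left(2538 + 860\right) - 2400 = 3398 - 2400 = 998$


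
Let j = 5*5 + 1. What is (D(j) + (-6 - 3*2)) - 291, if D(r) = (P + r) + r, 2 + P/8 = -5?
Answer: -307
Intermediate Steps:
P = -56 (P = -16 + 8*(-5) = -16 - 40 = -56)
j = 26 (j = 25 + 1 = 26)
D(r) = -56 + 2*r (D(r) = (-56 + r) + r = -56 + 2*r)
(D(j) + (-6 - 3*2)) - 291 = ((-56 + 2*26) + (-6 - 3*2)) - 291 = ((-56 + 52) + (-6 - 6)) - 291 = (-4 - 12) - 291 = -16 - 291 = -307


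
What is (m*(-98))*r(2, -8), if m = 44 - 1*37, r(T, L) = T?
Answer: -1372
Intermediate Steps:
m = 7 (m = 44 - 37 = 7)
(m*(-98))*r(2, -8) = (7*(-98))*2 = -686*2 = -1372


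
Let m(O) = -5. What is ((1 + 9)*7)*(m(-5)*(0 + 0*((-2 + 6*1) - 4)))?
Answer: 0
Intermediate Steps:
((1 + 9)*7)*(m(-5)*(0 + 0*((-2 + 6*1) - 4))) = ((1 + 9)*7)*(-5*(0 + 0*((-2 + 6*1) - 4))) = (10*7)*(-5*(0 + 0*((-2 + 6) - 4))) = 70*(-5*(0 + 0*(4 - 4))) = 70*(-5*(0 + 0*0)) = 70*(-5*(0 + 0)) = 70*(-5*0) = 70*0 = 0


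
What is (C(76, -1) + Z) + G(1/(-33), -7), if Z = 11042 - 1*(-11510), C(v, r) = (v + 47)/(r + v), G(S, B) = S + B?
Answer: 18600953/825 ≈ 22547.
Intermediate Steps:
G(S, B) = B + S
C(v, r) = (47 + v)/(r + v)
Z = 22552 (Z = 11042 + 11510 = 22552)
(C(76, -1) + Z) + G(1/(-33), -7) = ((47 + 76)/(-1 + 76) + 22552) + (-7 + 1/(-33)) = (123/75 + 22552) + (-7 - 1/33) = ((1/75)*123 + 22552) - 232/33 = (41/25 + 22552) - 232/33 = 563841/25 - 232/33 = 18600953/825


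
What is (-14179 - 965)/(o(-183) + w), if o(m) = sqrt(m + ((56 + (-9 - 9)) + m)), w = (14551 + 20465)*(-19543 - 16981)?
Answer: 2421003858912/204455947498722473 + 3786*I*sqrt(82)/204455947498722473 ≈ 1.1841e-5 + 1.6768e-13*I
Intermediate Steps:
w = -1278924384 (w = 35016*(-36524) = -1278924384)
o(m) = sqrt(38 + 2*m) (o(m) = sqrt(m + ((56 - 18) + m)) = sqrt(m + (38 + m)) = sqrt(38 + 2*m))
(-14179 - 965)/(o(-183) + w) = (-14179 - 965)/(sqrt(38 + 2*(-183)) - 1278924384) = -15144/(sqrt(38 - 366) - 1278924384) = -15144/(sqrt(-328) - 1278924384) = -15144/(2*I*sqrt(82) - 1278924384) = -15144/(-1278924384 + 2*I*sqrt(82))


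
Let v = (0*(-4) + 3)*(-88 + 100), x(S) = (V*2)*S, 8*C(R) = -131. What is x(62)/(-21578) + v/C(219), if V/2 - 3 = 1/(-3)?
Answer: -9451648/4240077 ≈ -2.2291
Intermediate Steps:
C(R) = -131/8 (C(R) = (⅛)*(-131) = -131/8)
V = 16/3 (V = 6 + 2/(-3) = 6 + 2*(-⅓) = 6 - ⅔ = 16/3 ≈ 5.3333)
x(S) = 32*S/3 (x(S) = ((16/3)*2)*S = 32*S/3)
v = 36 (v = (0 + 3)*12 = 3*12 = 36)
x(62)/(-21578) + v/C(219) = ((32/3)*62)/(-21578) + 36/(-131/8) = (1984/3)*(-1/21578) + 36*(-8/131) = -992/32367 - 288/131 = -9451648/4240077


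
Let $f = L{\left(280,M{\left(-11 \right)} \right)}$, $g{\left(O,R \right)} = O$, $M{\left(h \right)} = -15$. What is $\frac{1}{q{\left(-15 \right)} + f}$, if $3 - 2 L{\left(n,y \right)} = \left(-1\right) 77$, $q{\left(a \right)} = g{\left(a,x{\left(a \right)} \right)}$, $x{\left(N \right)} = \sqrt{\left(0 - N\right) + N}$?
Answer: $\frac{1}{25} \approx 0.04$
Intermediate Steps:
$x{\left(N \right)} = 0$ ($x{\left(N \right)} = \sqrt{- N + N} = \sqrt{0} = 0$)
$q{\left(a \right)} = a$
$L{\left(n,y \right)} = 40$ ($L{\left(n,y \right)} = \frac{3}{2} - \frac{\left(-1\right) 77}{2} = \frac{3}{2} - - \frac{77}{2} = \frac{3}{2} + \frac{77}{2} = 40$)
$f = 40$
$\frac{1}{q{\left(-15 \right)} + f} = \frac{1}{-15 + 40} = \frac{1}{25}$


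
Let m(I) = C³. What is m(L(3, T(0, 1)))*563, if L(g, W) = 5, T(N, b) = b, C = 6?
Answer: 121608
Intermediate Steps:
m(I) = 216 (m(I) = 6³ = 216)
m(L(3, T(0, 1)))*563 = 216*563 = 121608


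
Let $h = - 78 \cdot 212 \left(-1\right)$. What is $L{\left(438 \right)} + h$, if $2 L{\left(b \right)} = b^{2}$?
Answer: $112458$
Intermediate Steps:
$L{\left(b \right)} = \frac{b^{2}}{2}$
$h = 16536$ ($h = \left(-78\right) \left(-212\right) = 16536$)
$L{\left(438 \right)} + h = \frac{438^{2}}{2} + 16536 = \frac{1}{2} \cdot 191844 + 16536 = 95922 + 16536 = 112458$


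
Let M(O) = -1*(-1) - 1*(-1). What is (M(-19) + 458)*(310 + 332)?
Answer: 295320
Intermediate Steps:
M(O) = 2 (M(O) = 1 + 1 = 2)
(M(-19) + 458)*(310 + 332) = (2 + 458)*(310 + 332) = 460*642 = 295320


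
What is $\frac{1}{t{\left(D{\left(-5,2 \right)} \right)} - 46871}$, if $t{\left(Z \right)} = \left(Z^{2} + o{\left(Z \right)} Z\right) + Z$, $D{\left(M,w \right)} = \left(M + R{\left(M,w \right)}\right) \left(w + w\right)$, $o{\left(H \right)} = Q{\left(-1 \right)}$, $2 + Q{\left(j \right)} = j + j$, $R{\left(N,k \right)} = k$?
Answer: $- \frac{1}{46691} \approx -2.1417 \cdot 10^{-5}$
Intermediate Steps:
$Q{\left(j \right)} = -2 + 2 j$ ($Q{\left(j \right)} = -2 + \left(j + j\right) = -2 + 2 j$)
$o{\left(H \right)} = -4$ ($o{\left(H \right)} = -2 + 2 \left(-1\right) = -2 - 2 = -4$)
$D{\left(M,w \right)} = 2 w \left(M + w\right)$ ($D{\left(M,w \right)} = \left(M + w\right) \left(w + w\right) = \left(M + w\right) 2 w = 2 w \left(M + w\right)$)
$t{\left(Z \right)} = Z^{2} - 3 Z$ ($t{\left(Z \right)} = \left(Z^{2} - 4 Z\right) + Z = Z^{2} - 3 Z$)
$\frac{1}{t{\left(D{\left(-5,2 \right)} \right)} - 46871} = \frac{1}{2 \cdot 2 \left(-5 + 2\right) \left(-3 + 2 \cdot 2 \left(-5 + 2\right)\right) - 46871} = \frac{1}{2 \cdot 2 \left(-3\right) \left(-3 + 2 \cdot 2 \left(-3\right)\right) - 46871} = \frac{1}{- 12 \left(-3 - 12\right) - 46871} = \frac{1}{\left(-12\right) \left(-15\right) - 46871} = \frac{1}{180 - 46871} = \frac{1}{-46691} = - \frac{1}{46691}$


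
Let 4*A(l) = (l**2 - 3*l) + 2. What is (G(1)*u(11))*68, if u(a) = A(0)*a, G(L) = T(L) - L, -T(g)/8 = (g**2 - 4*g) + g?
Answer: 5610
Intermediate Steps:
A(l) = 1/2 - 3*l/4 + l**2/4 (A(l) = ((l**2 - 3*l) + 2)/4 = (2 + l**2 - 3*l)/4 = 1/2 - 3*l/4 + l**2/4)
T(g) = -8*g**2 + 24*g (T(g) = -8*((g**2 - 4*g) + g) = -8*(g**2 - 3*g) = -8*g**2 + 24*g)
G(L) = -L + 8*L*(3 - L) (G(L) = 8*L*(3 - L) - L = -L + 8*L*(3 - L))
u(a) = a/2 (u(a) = (1/2 - 3/4*0 + (1/4)*0**2)*a = (1/2 + 0 + (1/4)*0)*a = (1/2 + 0 + 0)*a = a/2)
(G(1)*u(11))*68 = ((1*(23 - 8*1))*((1/2)*11))*68 = ((1*(23 - 8))*(11/2))*68 = ((1*15)*(11/2))*68 = (15*(11/2))*68 = (165/2)*68 = 5610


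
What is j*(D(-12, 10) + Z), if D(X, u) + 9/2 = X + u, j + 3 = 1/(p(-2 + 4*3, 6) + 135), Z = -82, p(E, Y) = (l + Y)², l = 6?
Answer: 24662/93 ≈ 265.18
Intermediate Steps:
p(E, Y) = (6 + Y)²
j = -836/279 (j = -3 + 1/((6 + 6)² + 135) = -3 + 1/(12² + 135) = -3 + 1/(144 + 135) = -3 + 1/279 = -836/279 ≈ -2.9964)
D(X, u) = -9/2 + X + u (D(X, u) = -9/2 + (X + u) = -9/2 + X + u)
j*(D(-12, 10) + Z) = -836*((-9/2 - 12 + 10) - 82)/279 = -836*(-13/2 - 82)/279 = -836/279*(-177/2) = 24662/93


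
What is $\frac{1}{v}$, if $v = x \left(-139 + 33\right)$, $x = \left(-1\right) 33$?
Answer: $\frac{1}{3498} \approx 0.00028588$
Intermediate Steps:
$x = -33$
$v = 3498$ ($v = - 33 \left(-139 + 33\right) = \left(-33\right) \left(-106\right) = 3498$)
$\frac{1}{v} = \frac{1}{3498}$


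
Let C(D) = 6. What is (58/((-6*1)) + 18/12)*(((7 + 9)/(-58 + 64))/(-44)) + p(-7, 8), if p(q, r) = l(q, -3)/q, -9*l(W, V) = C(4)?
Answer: 409/693 ≈ 0.59019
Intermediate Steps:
l(W, V) = -2/3 (l(W, V) = -1/9*6 = -2/3)
p(q, r) = -2/(3*q)
(58/((-6*1)) + 18/12)*(((7 + 9)/(-58 + 64))/(-44)) + p(-7, 8) = (58/((-6*1)) + 18/12)*(((7 + 9)/(-58 + 64))/(-44)) - 2/3/(-7) = (58/(-6) + 18*(1/12))*((16/6)*(-1/44)) - 2/3*(-1/7) = (58*(-1/6) + 3/2)*((16*(1/6))*(-1/44)) + 2/21 = (-29/3 + 3/2)*((8/3)*(-1/44)) + 2/21 = -49/6*(-2/33) + 2/21 = 49/99 + 2/21 = 409/693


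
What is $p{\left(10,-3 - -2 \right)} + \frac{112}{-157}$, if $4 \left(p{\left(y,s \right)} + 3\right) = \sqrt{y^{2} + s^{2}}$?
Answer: $- \frac{583}{157} + \frac{\sqrt{101}}{4} \approx -1.2009$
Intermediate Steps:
$p{\left(y,s \right)} = -3 + \frac{\sqrt{s^{2} + y^{2}}}{4}$ ($p{\left(y,s \right)} = -3 + \frac{\sqrt{y^{2} + s^{2}}}{4} = -3 + \frac{\sqrt{s^{2} + y^{2}}}{4}$)
$p{\left(10,-3 - -2 \right)} + \frac{112}{-157} = \left(-3 + \frac{\sqrt{\left(-3 - -2\right)^{2} + 10^{2}}}{4}\right) + \frac{112}{-157} = \left(-3 + \frac{\sqrt{\left(-3 + 2\right)^{2} + 100}}{4}\right) + 112 \left(- \frac{1}{157}\right) = \left(-3 + \frac{\sqrt{\left(-1\right)^{2} + 100}}{4}\right) - \frac{112}{157} = \left(-3 + \frac{\sqrt{1 + 100}}{4}\right) - \frac{112}{157} = \left(-3 + \frac{\sqrt{101}}{4}\right) - \frac{112}{157} = - \frac{583}{157} + \frac{\sqrt{101}}{4}$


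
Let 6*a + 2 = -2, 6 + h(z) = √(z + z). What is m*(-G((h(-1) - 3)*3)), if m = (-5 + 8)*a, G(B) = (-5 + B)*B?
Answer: 1692 - 354*I*√2 ≈ 1692.0 - 500.63*I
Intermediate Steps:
h(z) = -6 + √2*√z (h(z) = -6 + √(z + z) = -6 + √(2*z) = -6 + √2*√z)
a = -⅔ (a = -⅓ + (⅙)*(-2) = -⅓ - ⅓ = -⅔ ≈ -0.66667)
G(B) = B*(-5 + B)
m = -2 (m = (-5 + 8)*(-⅔) = 3*(-⅔) = -2)
m*(-G((h(-1) - 3)*3)) = -(-2)*(((-6 + √2*√(-1)) - 3)*3)*(-5 + ((-6 + √2*√(-1)) - 3)*3) = -(-2)*(((-6 + √2*I) - 3)*3)*(-5 + ((-6 + √2*I) - 3)*3) = -(-2)*(((-6 + I*√2) - 3)*3)*(-5 + ((-6 + I*√2) - 3)*3) = -(-2)*((-9 + I*√2)*3)*(-5 + (-9 + I*√2)*3) = -(-2)*(-27 + 3*I*√2)*(-5 + (-27 + 3*I*√2)) = -(-2)*(-27 + 3*I*√2)*(-32 + 3*I*√2) = -(-2)*(-32 + 3*I*√2)*(-27 + 3*I*√2) = 2*(-32 + 3*I*√2)*(-27 + 3*I*√2)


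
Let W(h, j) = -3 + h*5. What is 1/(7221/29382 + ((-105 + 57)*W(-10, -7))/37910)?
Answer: 2236690/699791 ≈ 3.1962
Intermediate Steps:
W(h, j) = -3 + 5*h
1/(7221/29382 + ((-105 + 57)*W(-10, -7))/37910) = 1/(7221/29382 + ((-105 + 57)*(-3 + 5*(-10)))/37910) = 1/(7221*(1/29382) - 48*(-3 - 50)*(1/37910)) = 1/(29/118 - 48*(-53)*(1/37910)) = 1/(29/118 + 2544*(1/37910)) = 1/(29/118 + 1272/18955) = 1/(699791/2236690) = 2236690/699791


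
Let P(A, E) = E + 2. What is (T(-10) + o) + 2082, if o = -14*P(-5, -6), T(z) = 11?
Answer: 2149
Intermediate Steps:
P(A, E) = 2 + E
o = 56 (o = -14*(2 - 6) = -14*(-4) = 56)
(T(-10) + o) + 2082 = (11 + 56) + 2082 = 67 + 2082 = 2149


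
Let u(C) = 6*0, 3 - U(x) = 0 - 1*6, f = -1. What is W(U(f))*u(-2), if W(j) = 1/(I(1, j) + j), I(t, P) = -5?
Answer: 0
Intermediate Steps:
U(x) = 9 (U(x) = 3 - (0 - 1*6) = 3 - (0 - 6) = 3 - 1*(-6) = 3 + 6 = 9)
u(C) = 0
W(j) = 1/(-5 + j)
W(U(f))*u(-2) = 0/(-5 + 9) = 0/4 = (1/4)*0 = 0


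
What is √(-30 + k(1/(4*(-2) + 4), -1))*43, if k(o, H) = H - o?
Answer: 43*I*√123/2 ≈ 238.45*I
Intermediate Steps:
√(-30 + k(1/(4*(-2) + 4), -1))*43 = √(-30 + (-1 - 1/(4*(-2) + 4)))*43 = √(-30 + (-1 - 1/(-8 + 4)))*43 = √(-30 + (-1 - 1/(-4)))*43 = √(-30 + (-1 - 1*(-¼)))*43 = √(-30 + (-1 + ¼))*43 = √(-30 - ¾)*43 = √(-123/4)*43 = (I*√123/2)*43 = 43*I*√123/2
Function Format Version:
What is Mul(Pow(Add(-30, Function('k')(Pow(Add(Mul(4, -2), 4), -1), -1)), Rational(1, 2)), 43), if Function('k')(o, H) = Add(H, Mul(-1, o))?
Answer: Mul(Rational(43, 2), I, Pow(123, Rational(1, 2))) ≈ Mul(238.45, I)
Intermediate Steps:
Mul(Pow(Add(-30, Function('k')(Pow(Add(Mul(4, -2), 4), -1), -1)), Rational(1, 2)), 43) = Mul(Pow(Add(-30, Add(-1, Mul(-1, Pow(Add(Mul(4, -2), 4), -1)))), Rational(1, 2)), 43) = Mul(Pow(Add(-30, Add(-1, Mul(-1, Pow(Add(-8, 4), -1)))), Rational(1, 2)), 43) = Mul(Pow(Add(-30, Add(-1, Mul(-1, Pow(-4, -1)))), Rational(1, 2)), 43) = Mul(Pow(Add(-30, Add(-1, Mul(-1, Rational(-1, 4)))), Rational(1, 2)), 43) = Mul(Pow(Add(-30, Add(-1, Rational(1, 4))), Rational(1, 2)), 43) = Mul(Pow(Add(-30, Rational(-3, 4)), Rational(1, 2)), 43) = Mul(Pow(Rational(-123, 4), Rational(1, 2)), 43) = Mul(Mul(Rational(1, 2), I, Pow(123, Rational(1, 2))), 43) = Mul(Rational(43, 2), I, Pow(123, Rational(1, 2)))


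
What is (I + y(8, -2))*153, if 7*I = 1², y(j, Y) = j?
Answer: 8721/7 ≈ 1245.9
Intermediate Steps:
I = ⅐ (I = (⅐)*1² = (⅐)*1 = ⅐ ≈ 0.14286)
(I + y(8, -2))*153 = (⅐ + 8)*153 = (57/7)*153 = 8721/7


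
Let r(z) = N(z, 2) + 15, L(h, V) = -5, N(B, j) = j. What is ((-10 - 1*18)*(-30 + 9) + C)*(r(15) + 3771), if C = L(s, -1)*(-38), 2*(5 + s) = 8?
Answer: 2947064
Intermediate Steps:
s = -1 (s = -5 + (½)*8 = -5 + 4 = -1)
C = 190 (C = -5*(-38) = 190)
r(z) = 17 (r(z) = 2 + 15 = 17)
((-10 - 1*18)*(-30 + 9) + C)*(r(15) + 3771) = ((-10 - 1*18)*(-30 + 9) + 190)*(17 + 3771) = ((-10 - 18)*(-21) + 190)*3788 = (-28*(-21) + 190)*3788 = (588 + 190)*3788 = 778*3788 = 2947064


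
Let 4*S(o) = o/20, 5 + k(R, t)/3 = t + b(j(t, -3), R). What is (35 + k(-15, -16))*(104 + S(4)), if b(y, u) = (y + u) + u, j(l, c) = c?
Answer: -264287/20 ≈ -13214.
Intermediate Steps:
b(y, u) = y + 2*u (b(y, u) = (u + y) + u = y + 2*u)
k(R, t) = -24 + 3*t + 6*R (k(R, t) = -15 + 3*(t + (-3 + 2*R)) = -15 + 3*(-3 + t + 2*R) = -15 + (-9 + 3*t + 6*R) = -24 + 3*t + 6*R)
S(o) = o/80 (S(o) = (o/20)/4 = o/80)
(35 + k(-15, -16))*(104 + S(4)) = (35 + (-24 + 3*(-16) + 6*(-15)))*(104 + (1/80)*4) = (35 + (-24 - 48 - 90))*(104 + 1/20) = (35 - 162)*(2081/20) = -127*2081/20 = -264287/20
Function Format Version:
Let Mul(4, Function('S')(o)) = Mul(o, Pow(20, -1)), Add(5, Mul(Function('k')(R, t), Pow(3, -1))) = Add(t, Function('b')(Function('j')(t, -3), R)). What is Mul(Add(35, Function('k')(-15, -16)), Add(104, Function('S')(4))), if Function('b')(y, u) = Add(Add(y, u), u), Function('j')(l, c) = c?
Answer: Rational(-264287, 20) ≈ -13214.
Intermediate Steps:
Function('b')(y, u) = Add(y, Mul(2, u)) (Function('b')(y, u) = Add(Add(u, y), u) = Add(y, Mul(2, u)))
Function('k')(R, t) = Add(-24, Mul(3, t), Mul(6, R)) (Function('k')(R, t) = Add(-15, Mul(3, Add(t, Add(-3, Mul(2, R))))) = Add(-15, Mul(3, Add(-3, t, Mul(2, R)))) = Add(-15, Add(-9, Mul(3, t), Mul(6, R))) = Add(-24, Mul(3, t), Mul(6, R)))
Function('S')(o) = Mul(Rational(1, 80), o) (Function('S')(o) = Mul(Rational(1, 4), Mul(o, Pow(20, -1))) = Mul(Rational(1, 4), Mul(o, Rational(1, 20))) = Mul(Rational(1, 4), Mul(Rational(1, 20), o)) = Mul(Rational(1, 80), o))
Mul(Add(35, Function('k')(-15, -16)), Add(104, Function('S')(4))) = Mul(Add(35, Add(-24, Mul(3, -16), Mul(6, -15))), Add(104, Mul(Rational(1, 80), 4))) = Mul(Add(35, Add(-24, -48, -90)), Add(104, Rational(1, 20))) = Mul(Add(35, -162), Rational(2081, 20)) = Mul(-127, Rational(2081, 20)) = Rational(-264287, 20)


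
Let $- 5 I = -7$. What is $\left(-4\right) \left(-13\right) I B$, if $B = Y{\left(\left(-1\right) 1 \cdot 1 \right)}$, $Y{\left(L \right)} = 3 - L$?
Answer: $\frac{1456}{5} \approx 291.2$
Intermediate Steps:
$I = \frac{7}{5}$ ($I = \left(- \frac{1}{5}\right) \left(-7\right) = \frac{7}{5} \approx 1.4$)
$B = 4$ ($B = 3 - \left(-1\right) 1 \cdot 1 = 3 - \left(-1\right) 1 = 3 - -1 = 3 + 1 = 4$)
$\left(-4\right) \left(-13\right) I B = \left(-4\right) \left(-13\right) \frac{7}{5} \cdot 4 = 52 \cdot \frac{7}{5} \cdot 4 = \frac{364}{5} \cdot 4 = \frac{1456}{5}$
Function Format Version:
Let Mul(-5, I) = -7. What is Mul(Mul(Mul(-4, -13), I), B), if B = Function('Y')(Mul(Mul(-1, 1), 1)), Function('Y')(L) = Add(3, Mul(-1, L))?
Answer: Rational(1456, 5) ≈ 291.20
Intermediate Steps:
I = Rational(7, 5) (I = Mul(Rational(-1, 5), -7) = Rational(7, 5) ≈ 1.4000)
B = 4 (B = Add(3, Mul(-1, Mul(Mul(-1, 1), 1))) = Add(3, Mul(-1, Mul(-1, 1))) = Add(3, Mul(-1, -1)) = Add(3, 1) = 4)
Mul(Mul(Mul(-4, -13), I), B) = Mul(Mul(Mul(-4, -13), Rational(7, 5)), 4) = Mul(Mul(52, Rational(7, 5)), 4) = Mul(Rational(364, 5), 4) = Rational(1456, 5)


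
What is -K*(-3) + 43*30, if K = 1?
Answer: 1293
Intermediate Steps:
-K*(-3) + 43*30 = -(-3) + 43*30 = -1*(-3) + 1290 = 3 + 1290 = 1293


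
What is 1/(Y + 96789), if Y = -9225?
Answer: 1/87564 ≈ 1.1420e-5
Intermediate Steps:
1/(Y + 96789) = 1/(-9225 + 96789) = 1/87564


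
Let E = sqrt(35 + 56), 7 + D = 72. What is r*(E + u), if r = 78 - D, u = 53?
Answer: 689 + 13*sqrt(91) ≈ 813.01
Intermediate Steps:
D = 65 (D = -7 + 72 = 65)
r = 13 (r = 78 - 1*65 = 78 - 65 = 13)
E = sqrt(91) ≈ 9.5394
r*(E + u) = 13*(sqrt(91) + 53) = 13*(53 + sqrt(91)) = 689 + 13*sqrt(91)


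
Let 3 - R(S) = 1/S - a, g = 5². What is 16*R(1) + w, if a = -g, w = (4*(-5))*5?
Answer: -468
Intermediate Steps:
w = -100 (w = -20*5 = -100)
g = 25
a = -25 (a = -1*25 = -25)
R(S) = -22 - 1/S (R(S) = 3 - (1/S - 1*(-25)) = 3 - (1/S + 25) = 3 - (25 + 1/S) = 3 + (-25 - 1/S) = -22 - 1/S)
16*R(1) + w = 16*(-22 - 1/1) - 100 = 16*(-22 - 1*1) - 100 = 16*(-22 - 1) - 100 = 16*(-23) - 100 = -368 - 100 = -468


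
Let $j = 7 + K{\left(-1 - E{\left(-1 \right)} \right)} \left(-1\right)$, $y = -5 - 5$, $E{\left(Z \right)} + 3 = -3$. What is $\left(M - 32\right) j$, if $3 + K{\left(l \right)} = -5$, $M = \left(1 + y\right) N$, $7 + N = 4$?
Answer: $-75$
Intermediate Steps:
$E{\left(Z \right)} = -6$ ($E{\left(Z \right)} = -3 - 3 = -6$)
$y = -10$ ($y = -5 - 5 = -10$)
$N = -3$ ($N = -7 + 4 = -3$)
$M = 27$ ($M = \left(1 - 10\right) \left(-3\right) = \left(-9\right) \left(-3\right) = 27$)
$K{\left(l \right)} = -8$ ($K{\left(l \right)} = -3 - 5 = -8$)
$j = 15$ ($j = 7 - -8 = 7 + 8 = 15$)
$\left(M - 32\right) j = \left(27 - 32\right) 15 = \left(-5\right) 15 = -75$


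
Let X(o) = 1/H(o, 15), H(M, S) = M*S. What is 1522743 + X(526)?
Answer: 12014442271/7890 ≈ 1.5227e+6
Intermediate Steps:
X(o) = 1/(15*o) (X(o) = 1/(o*15) = 1/(15*o))
1522743 + X(526) = 1522743 + (1/15)/526 = 1522743 + (1/15)*(1/526) = 1522743 + 1/7890 = 12014442271/7890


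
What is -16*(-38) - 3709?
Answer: -3101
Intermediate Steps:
-16*(-38) - 3709 = 608 - 3709 = -3101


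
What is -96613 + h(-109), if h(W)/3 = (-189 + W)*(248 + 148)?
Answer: -450637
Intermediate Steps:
h(W) = -224532 + 1188*W (h(W) = 3*((-189 + W)*(248 + 148)) = 3*((-189 + W)*396) = 3*(-74844 + 396*W) = -224532 + 1188*W)
-96613 + h(-109) = -96613 + (-224532 + 1188*(-109)) = -96613 + (-224532 - 129492) = -96613 - 354024 = -450637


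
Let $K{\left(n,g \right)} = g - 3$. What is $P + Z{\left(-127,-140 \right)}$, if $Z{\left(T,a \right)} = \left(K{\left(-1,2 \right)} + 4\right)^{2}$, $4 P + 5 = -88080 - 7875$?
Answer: $-23981$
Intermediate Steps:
$K{\left(n,g \right)} = -3 + g$
$P = -23990$ ($P = - \frac{5}{4} + \frac{-88080 - 7875}{4} = - \frac{5}{4} + \frac{1}{4} \left(-95955\right) = - \frac{5}{4} - \frac{95955}{4} = -23990$)
$Z{\left(T,a \right)} = 9$ ($Z{\left(T,a \right)} = \left(\left(-3 + 2\right) + 4\right)^{2} = \left(-1 + 4\right)^{2} = 3^{2} = 9$)
$P + Z{\left(-127,-140 \right)} = -23990 + 9 = -23981$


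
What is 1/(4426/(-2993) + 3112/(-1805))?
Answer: -5402365/17303146 ≈ -0.31222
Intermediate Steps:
1/(4426/(-2993) + 3112/(-1805)) = 1/(4426*(-1/2993) + 3112*(-1/1805)) = 1/(-4426/2993 - 3112/1805) = 1/(-17303146/5402365) = -5402365/17303146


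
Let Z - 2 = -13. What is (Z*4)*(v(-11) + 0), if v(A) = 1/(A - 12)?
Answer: 44/23 ≈ 1.9130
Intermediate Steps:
Z = -11 (Z = 2 - 13 = -11)
v(A) = 1/(-12 + A)
(Z*4)*(v(-11) + 0) = (-11*4)*(1/(-12 - 11) + 0) = -44*(1/(-23) + 0) = -44*(-1/23 + 0) = -44*(-1/23) = 44/23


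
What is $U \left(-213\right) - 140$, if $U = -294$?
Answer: $62482$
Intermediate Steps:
$U \left(-213\right) - 140 = \left(-294\right) \left(-213\right) - 140 = 62622 - 140 = 62482$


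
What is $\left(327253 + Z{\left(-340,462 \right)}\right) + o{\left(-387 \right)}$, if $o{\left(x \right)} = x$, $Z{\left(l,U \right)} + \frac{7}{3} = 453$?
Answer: $\frac{981950}{3} \approx 3.2732 \cdot 10^{5}$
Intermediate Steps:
$Z{\left(l,U \right)} = \frac{1352}{3}$ ($Z{\left(l,U \right)} = - \frac{7}{3} + 453 = \frac{1352}{3}$)
$\left(327253 + Z{\left(-340,462 \right)}\right) + o{\left(-387 \right)} = \left(327253 + \frac{1352}{3}\right) - 387 = \frac{983111}{3} - 387 = \frac{981950}{3}$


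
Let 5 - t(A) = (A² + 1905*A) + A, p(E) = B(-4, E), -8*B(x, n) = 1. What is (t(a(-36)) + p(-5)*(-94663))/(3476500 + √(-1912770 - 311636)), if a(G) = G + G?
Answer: 1000438488875/24172108948812 - 1151087*I*√2224406/96688435795248 ≈ 0.041388 - 1.7756e-5*I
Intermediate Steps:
B(x, n) = -⅛ (B(x, n) = -⅛*1 = -⅛)
p(E) = -⅛
a(G) = 2*G
t(A) = 5 - A² - 1906*A (t(A) = 5 - ((A² + 1905*A) + A) = 5 - (A² + 1906*A) = 5 + (-A² - 1906*A) = 5 - A² - 1906*A)
(t(a(-36)) + p(-5)*(-94663))/(3476500 + √(-1912770 - 311636)) = ((5 - (2*(-36))² - 3812*(-36)) - ⅛*(-94663))/(3476500 + √(-1912770 - 311636)) = ((5 - 1*(-72)² - 1906*(-72)) + 94663/8)/(3476500 + √(-2224406)) = ((5 - 1*5184 + 137232) + 94663/8)/(3476500 + I*√2224406) = ((5 - 5184 + 137232) + 94663/8)/(3476500 + I*√2224406) = (132053 + 94663/8)/(3476500 + I*√2224406) = 1151087/(8*(3476500 + I*√2224406))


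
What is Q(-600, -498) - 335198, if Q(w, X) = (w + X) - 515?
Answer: -336811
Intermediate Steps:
Q(w, X) = -515 + X + w (Q(w, X) = (X + w) - 515 = -515 + X + w)
Q(-600, -498) - 335198 = (-515 - 498 - 600) - 335198 = -1613 - 335198 = -336811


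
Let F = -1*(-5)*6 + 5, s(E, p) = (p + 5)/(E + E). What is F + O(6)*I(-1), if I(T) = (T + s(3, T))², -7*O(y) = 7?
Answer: 314/9 ≈ 34.889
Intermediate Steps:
s(E, p) = (5 + p)/(2*E) (s(E, p) = (5 + p)/((2*E)) = (5 + p)*(1/(2*E)) = (5 + p)/(2*E))
F = 35 (F = 5*6 + 5 = 30 + 5 = 35)
O(y) = -1 (O(y) = -⅐*7 = -1)
I(T) = (⅚ + 7*T/6)² (I(T) = (T + (½)*(5 + T)/3)² = (T + (½)*(⅓)*(5 + T))² = (T + (⅚ + T/6))² = (⅚ + 7*T/6)²)
F + O(6)*I(-1) = 35 - (5 + 7*(-1))²/36 = 35 - (5 - 7)²/36 = 35 - (-2)²/36 = 35 - 4/36 = 35 - 1*⅑ = 35 - ⅑ = 314/9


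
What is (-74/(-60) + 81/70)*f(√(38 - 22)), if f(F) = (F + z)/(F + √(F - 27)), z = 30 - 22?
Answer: 4016/1365 - 1004*I*√23/1365 ≈ 2.9421 - 3.5275*I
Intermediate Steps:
z = 8
f(F) = (8 + F)/(F + √(-27 + F)) (f(F) = (F + 8)/(F + √(F - 27)) = (8 + F)/(F + √(-27 + F)))
(-74/(-60) + 81/70)*f(√(38 - 22)) = (-74/(-60) + 81/70)*((8 + √(38 - 22))/(√(38 - 22) + √(-27 + √(38 - 22)))) = (-74*(-1/60) + 81*(1/70))*((8 + √16)/(√16 + √(-27 + √16))) = (37/30 + 81/70)*((8 + 4)/(4 + √(-27 + 4))) = 251*(12/(4 + √(-23)))/105 = 251*(12/(4 + I*√23))/105 = 1004/(35*(4 + I*√23))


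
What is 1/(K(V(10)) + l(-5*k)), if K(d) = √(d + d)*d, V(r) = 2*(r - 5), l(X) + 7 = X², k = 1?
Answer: -9/838 + 5*√5/419 ≈ 0.015944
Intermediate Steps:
l(X) = -7 + X²
V(r) = -10 + 2*r (V(r) = 2*(-5 + r) = -10 + 2*r)
K(d) = √2*d^(3/2) (K(d) = √(2*d)*d = (√2*√d)*d = √2*d^(3/2))
1/(K(V(10)) + l(-5*k)) = 1/(√2*(-10 + 2*10)^(3/2) + (-7 + (-5*1)²)) = 1/(√2*(-10 + 20)^(3/2) + (-7 + (-5)²)) = 1/(√2*10^(3/2) + (-7 + 25)) = 1/(√2*(10*√10) + 18) = 1/(20*√5 + 18) = 1/(18 + 20*√5)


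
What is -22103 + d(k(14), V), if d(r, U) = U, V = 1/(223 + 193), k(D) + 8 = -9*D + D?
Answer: -9194847/416 ≈ -22103.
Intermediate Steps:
k(D) = -8 - 8*D (k(D) = -8 + (-9*D + D) = -8 - 8*D)
V = 1/416 ≈ 0.0024038
-22103 + d(k(14), V) = -22103 + 1/416 = -9194847/416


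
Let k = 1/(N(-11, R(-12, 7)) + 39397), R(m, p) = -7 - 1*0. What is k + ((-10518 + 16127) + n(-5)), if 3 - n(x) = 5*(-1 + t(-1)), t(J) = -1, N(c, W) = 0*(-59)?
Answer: 221489935/39397 ≈ 5622.0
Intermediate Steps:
R(m, p) = -7 (R(m, p) = -7 + 0 = -7)
N(c, W) = 0
n(x) = 13 (n(x) = 3 - 5*(-1 - 1) = 3 - 5*(-2) = 3 - 1*(-10) = 3 + 10 = 13)
k = 1/39397 (k = 1/(0 + 39397) = 1/39397 ≈ 2.5383e-5)
k + ((-10518 + 16127) + n(-5)) = 1/39397 + ((-10518 + 16127) + 13) = 1/39397 + (5609 + 13) = 1/39397 + 5622 = 221489935/39397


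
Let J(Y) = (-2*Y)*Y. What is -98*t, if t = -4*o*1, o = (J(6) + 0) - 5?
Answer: -30184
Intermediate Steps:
J(Y) = -2*Y²
o = -77 (o = (-2*6² + 0) - 5 = (-2*36 + 0) - 5 = (-72 + 0) - 5 = -72 - 5 = -77)
t = 308 (t = -4*(-77)*1 = 308*1 = 308)
-98*t = -98*308 = -30184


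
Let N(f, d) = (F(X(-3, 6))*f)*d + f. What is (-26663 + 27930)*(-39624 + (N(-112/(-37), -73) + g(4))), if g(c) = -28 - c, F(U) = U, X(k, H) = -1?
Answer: -49960344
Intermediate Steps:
N(f, d) = f - d*f (N(f, d) = (-f)*d + f = -d*f + f = f - d*f)
(-26663 + 27930)*(-39624 + (N(-112/(-37), -73) + g(4))) = (-26663 + 27930)*(-39624 + ((-112/(-37))*(1 - 1*(-73)) + (-28 - 1*4))) = 1267*(-39624 + ((-112*(-1/37))*(1 + 73) + (-28 - 4))) = 1267*(-39624 + ((112/37)*74 - 32)) = 1267*(-39624 + (224 - 32)) = 1267*(-39624 + 192) = 1267*(-39432) = -49960344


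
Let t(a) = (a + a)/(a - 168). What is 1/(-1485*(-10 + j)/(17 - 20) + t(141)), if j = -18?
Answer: -9/124834 ≈ -7.2096e-5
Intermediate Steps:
t(a) = 2*a/(-168 + a) (t(a) = (2*a)/(-168 + a) = 2*a/(-168 + a))
1/(-1485*(-10 + j)/(17 - 20) + t(141)) = 1/(-1485*(-10 - 18)/(17 - 20) + 2*141/(-168 + 141)) = 1/(-(-41580)/(-3) + 2*141/(-27)) = 1/(-(-41580)*(-1)/3 + 2*141*(-1/27)) = 1/(-1485*28/3 - 94/9) = 1/(-13860 - 94/9) = 1/(-124834/9) = -9/124834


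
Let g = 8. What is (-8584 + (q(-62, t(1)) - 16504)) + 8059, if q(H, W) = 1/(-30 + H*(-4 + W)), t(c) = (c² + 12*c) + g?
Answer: -18459437/1084 ≈ -17029.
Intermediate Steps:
t(c) = 8 + c² + 12*c (t(c) = (c² + 12*c) + 8 = 8 + c² + 12*c)
(-8584 + (q(-62, t(1)) - 16504)) + 8059 = (-8584 + (1/(-30 - 4*(-62) - 62*(8 + 1² + 12*1)) - 16504)) + 8059 = (-8584 + (1/(-30 + 248 - 62*(8 + 1 + 12)) - 16504)) + 8059 = (-8584 + (1/(-30 + 248 - 62*21) - 16504)) + 8059 = (-8584 + (1/(-30 + 248 - 1302) - 16504)) + 8059 = (-8584 + (1/(-1084) - 16504)) + 8059 = (-8584 + (-1/1084 - 16504)) + 8059 = (-8584 - 17890337/1084) + 8059 = -27195393/1084 + 8059 = -18459437/1084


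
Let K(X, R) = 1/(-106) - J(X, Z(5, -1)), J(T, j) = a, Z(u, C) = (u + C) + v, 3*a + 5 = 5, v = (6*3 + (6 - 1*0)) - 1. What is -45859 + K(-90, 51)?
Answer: -4861055/106 ≈ -45859.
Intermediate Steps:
v = 23 (v = (18 + (6 + 0)) - 1 = (18 + 6) - 1 = 24 - 1 = 23)
a = 0 (a = -5/3 + (1/3)*5 = -5/3 + 5/3 = 0)
Z(u, C) = 23 + C + u (Z(u, C) = (u + C) + 23 = (C + u) + 23 = 23 + C + u)
J(T, j) = 0
K(X, R) = -1/106 (K(X, R) = 1/(-106) - 1*0 = -1/106 + 0 = -1/106)
-45859 + K(-90, 51) = -45859 - 1/106 = -4861055/106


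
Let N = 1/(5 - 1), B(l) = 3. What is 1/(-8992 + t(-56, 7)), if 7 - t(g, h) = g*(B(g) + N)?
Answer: -1/8803 ≈ -0.00011360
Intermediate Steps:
N = ¼ (N = 1/4 = 1*(¼) = ¼ ≈ 0.25000)
t(g, h) = 7 - 13*g/4 (t(g, h) = 7 - g*(3 + ¼) = 7 - g*13/4 = 7 - 13*g/4)
1/(-8992 + t(-56, 7)) = 1/(-8992 + (7 - 13/4*(-56))) = 1/(-8992 + (7 + 182)) = 1/(-8992 + 189) = 1/(-8803) = -1/8803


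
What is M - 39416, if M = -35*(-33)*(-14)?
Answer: -55586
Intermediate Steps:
M = -16170 (M = 1155*(-14) = -16170)
M - 39416 = -16170 - 39416 = -55586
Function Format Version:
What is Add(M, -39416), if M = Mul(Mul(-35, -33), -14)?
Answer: -55586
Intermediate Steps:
M = -16170 (M = Mul(1155, -14) = -16170)
Add(M, -39416) = Add(-16170, -39416) = -55586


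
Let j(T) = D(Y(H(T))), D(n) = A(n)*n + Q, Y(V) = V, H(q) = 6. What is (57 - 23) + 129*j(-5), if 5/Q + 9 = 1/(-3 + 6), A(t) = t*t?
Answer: 723413/26 ≈ 27824.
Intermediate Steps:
A(t) = t²
Q = -15/26 (Q = 5/(-9 + 1/(-3 + 6)) = 5/(-9 + 1/3) = 5/(-9 + ⅓) = 5/(-26/3) = 5*(-3/26) = -15/26 ≈ -0.57692)
D(n) = -15/26 + n³ (D(n) = n²*n - 15/26 = n³ - 15/26 = -15/26 + n³)
j(T) = 5601/26 (j(T) = -15/26 + 6³ = -15/26 + 216 = 5601/26)
(57 - 23) + 129*j(-5) = (57 - 23) + 129*(5601/26) = 34 + 722529/26 = 723413/26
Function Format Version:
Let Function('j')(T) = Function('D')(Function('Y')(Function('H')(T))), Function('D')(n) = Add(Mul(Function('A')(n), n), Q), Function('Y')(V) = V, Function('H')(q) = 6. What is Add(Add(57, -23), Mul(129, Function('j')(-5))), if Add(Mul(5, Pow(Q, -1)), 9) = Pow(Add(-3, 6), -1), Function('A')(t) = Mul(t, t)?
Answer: Rational(723413, 26) ≈ 27824.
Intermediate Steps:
Function('A')(t) = Pow(t, 2)
Q = Rational(-15, 26) (Q = Mul(5, Pow(Add(-9, Pow(Add(-3, 6), -1)), -1)) = Mul(5, Pow(Add(-9, Pow(3, -1)), -1)) = Mul(5, Pow(Add(-9, Rational(1, 3)), -1)) = Mul(5, Pow(Rational(-26, 3), -1)) = Mul(5, Rational(-3, 26)) = Rational(-15, 26) ≈ -0.57692)
Function('D')(n) = Add(Rational(-15, 26), Pow(n, 3)) (Function('D')(n) = Add(Mul(Pow(n, 2), n), Rational(-15, 26)) = Add(Pow(n, 3), Rational(-15, 26)) = Add(Rational(-15, 26), Pow(n, 3)))
Function('j')(T) = Rational(5601, 26) (Function('j')(T) = Add(Rational(-15, 26), Pow(6, 3)) = Add(Rational(-15, 26), 216) = Rational(5601, 26))
Add(Add(57, -23), Mul(129, Function('j')(-5))) = Add(Add(57, -23), Mul(129, Rational(5601, 26))) = Add(34, Rational(722529, 26)) = Rational(723413, 26)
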